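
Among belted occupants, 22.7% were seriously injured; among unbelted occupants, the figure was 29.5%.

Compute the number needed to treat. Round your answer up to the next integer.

absolute risk difference = 0.068000
1 / 0.068000 = 14.706 → round up → 15

NNT: 15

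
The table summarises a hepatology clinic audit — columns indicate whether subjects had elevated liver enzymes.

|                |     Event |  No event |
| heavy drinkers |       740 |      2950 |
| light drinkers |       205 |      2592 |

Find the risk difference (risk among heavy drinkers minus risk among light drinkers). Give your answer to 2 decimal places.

0.13

risk, heavy drinkers = 740/3690 = 0.2005
risk, light drinkers = 205/2797 = 0.0733
risk difference = 0.2005 − 0.0733 = 0.13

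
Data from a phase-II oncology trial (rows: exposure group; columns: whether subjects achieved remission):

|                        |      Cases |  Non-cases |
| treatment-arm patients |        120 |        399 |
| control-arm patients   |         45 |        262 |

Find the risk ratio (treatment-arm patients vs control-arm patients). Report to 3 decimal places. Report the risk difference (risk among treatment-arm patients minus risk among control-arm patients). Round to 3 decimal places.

RR = 1.577; RD = 0.085

risk, treatment-arm patients = 120/519 = 0.2312
risk, control-arm patients = 45/307 = 0.1466
RR = 0.2312 / 0.1466 = 1.577
risk difference = 0.2312 − 0.1466 = 0.085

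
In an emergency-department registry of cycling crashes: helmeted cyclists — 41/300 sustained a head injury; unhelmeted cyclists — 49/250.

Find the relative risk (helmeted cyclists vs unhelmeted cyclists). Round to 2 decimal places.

0.70

risk, helmeted cyclists = 41/300 = 0.1367
risk, unhelmeted cyclists = 49/250 = 0.1960
RR = 0.1367 / 0.1960 = 0.70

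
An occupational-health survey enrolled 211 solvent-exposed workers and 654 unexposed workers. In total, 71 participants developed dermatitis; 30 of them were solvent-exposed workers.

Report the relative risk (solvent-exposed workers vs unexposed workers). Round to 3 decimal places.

solvent-exposed workers without the outcome: 211 − 30 = 181
unexposed workers with the outcome: 71 − 30 = 41
unexposed workers without the outcome: 654 − 41 = 613
risk, solvent-exposed workers = 30/211 = 0.1422
risk, unexposed workers = 41/654 = 0.0627
RR = 0.1422 / 0.0627 = 2.268

RR: 2.268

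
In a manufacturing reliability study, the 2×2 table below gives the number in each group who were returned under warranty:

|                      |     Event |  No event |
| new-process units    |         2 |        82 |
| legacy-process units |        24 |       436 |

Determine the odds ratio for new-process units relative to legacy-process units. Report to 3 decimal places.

OR = (2 × 436) / (82 × 24) = 872/1968 ≈ 0.443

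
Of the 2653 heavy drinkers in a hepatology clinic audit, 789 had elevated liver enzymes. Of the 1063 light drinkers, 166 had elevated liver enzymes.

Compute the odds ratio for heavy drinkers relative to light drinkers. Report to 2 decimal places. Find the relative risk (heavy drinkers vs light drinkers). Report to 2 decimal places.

OR = (789 × 897) / (1864 × 166) = 707733/309424 ≈ 2.29
risk, heavy drinkers = 789/2653 = 0.2974
risk, light drinkers = 166/1063 = 0.1562
RR = 0.2974 / 0.1562 = 1.90

OR = 2.29; RR = 1.90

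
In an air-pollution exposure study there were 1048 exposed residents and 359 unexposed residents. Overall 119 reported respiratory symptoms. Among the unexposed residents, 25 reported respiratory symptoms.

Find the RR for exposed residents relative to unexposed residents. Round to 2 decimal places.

exposed residents with the outcome: 119 − 25 = 94
exposed residents without the outcome: 1048 − 94 = 954
unexposed residents without the outcome: 359 − 25 = 334
risk, exposed residents = 94/1048 = 0.0897
risk, unexposed residents = 25/359 = 0.0696
RR = 0.0897 / 0.0696 = 1.29

RR = 1.29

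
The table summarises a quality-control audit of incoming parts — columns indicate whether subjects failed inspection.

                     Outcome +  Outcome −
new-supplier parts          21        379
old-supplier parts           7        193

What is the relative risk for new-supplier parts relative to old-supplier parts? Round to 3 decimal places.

risk, new-supplier parts = 21/400 = 0.05250
risk, old-supplier parts = 7/200 = 0.03500
RR = 0.05250 / 0.03500 = 1.500

1.500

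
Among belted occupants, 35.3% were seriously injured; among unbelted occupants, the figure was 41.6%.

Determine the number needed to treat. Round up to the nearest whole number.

absolute risk difference = 0.063000
1 / 0.063000 = 15.873 → round up → 16

NNT ≈ 16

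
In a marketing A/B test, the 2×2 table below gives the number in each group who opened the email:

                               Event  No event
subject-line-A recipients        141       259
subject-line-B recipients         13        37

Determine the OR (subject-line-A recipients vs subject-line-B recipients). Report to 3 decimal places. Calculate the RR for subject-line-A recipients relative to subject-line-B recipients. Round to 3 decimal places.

OR = (141 × 37) / (259 × 13) = 5217/3367 ≈ 1.549
risk, subject-line-A recipients = 141/400 = 0.3525
risk, subject-line-B recipients = 13/50 = 0.2600
RR = 0.3525 / 0.2600 = 1.356

OR = 1.549; RR = 1.356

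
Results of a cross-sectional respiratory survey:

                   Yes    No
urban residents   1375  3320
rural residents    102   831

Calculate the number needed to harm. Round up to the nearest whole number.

6

risk, urban residents = 1375/4695 = 0.292865
risk, rural residents = 102/933 = 0.109325
absolute risk difference = 0.183540
1 / 0.183540 = 5.448 → round up → 6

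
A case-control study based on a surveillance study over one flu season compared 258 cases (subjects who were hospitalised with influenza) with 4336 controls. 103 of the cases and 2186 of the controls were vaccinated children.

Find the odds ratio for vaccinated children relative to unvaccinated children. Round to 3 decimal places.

OR = (103 × 2150) / (2186 × 155) = 221450/338830 ≈ 0.654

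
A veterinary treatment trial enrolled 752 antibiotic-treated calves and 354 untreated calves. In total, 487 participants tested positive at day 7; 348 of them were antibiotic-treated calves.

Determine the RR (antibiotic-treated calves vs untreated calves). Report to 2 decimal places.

1.18

antibiotic-treated calves without the outcome: 752 − 348 = 404
untreated calves with the outcome: 487 − 348 = 139
untreated calves without the outcome: 354 − 139 = 215
risk, antibiotic-treated calves = 348/752 = 0.4628
risk, untreated calves = 139/354 = 0.3927
RR = 0.4628 / 0.3927 = 1.18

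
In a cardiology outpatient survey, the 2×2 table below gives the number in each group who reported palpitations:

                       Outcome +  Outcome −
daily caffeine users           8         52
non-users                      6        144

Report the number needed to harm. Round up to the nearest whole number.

11

risk, daily caffeine users = 8/60 = 0.133333
risk, non-users = 6/150 = 0.040000
absolute risk difference = 0.093333
1 / 0.093333 = 10.714 → round up → 11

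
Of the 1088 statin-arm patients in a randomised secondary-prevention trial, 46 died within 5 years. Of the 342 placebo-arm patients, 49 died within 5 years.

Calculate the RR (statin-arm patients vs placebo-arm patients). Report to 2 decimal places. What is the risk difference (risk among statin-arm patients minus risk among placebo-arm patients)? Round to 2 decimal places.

risk, statin-arm patients = 46/1088 = 0.04228
risk, placebo-arm patients = 49/342 = 0.14327
RR = 0.04228 / 0.14327 = 0.30
risk difference = 0.04228 − 0.14327 = -0.10

RR = 0.30; RD = -0.10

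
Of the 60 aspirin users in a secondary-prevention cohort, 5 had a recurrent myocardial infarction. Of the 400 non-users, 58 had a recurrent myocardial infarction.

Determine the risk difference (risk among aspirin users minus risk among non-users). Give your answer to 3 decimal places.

RD ≈ -0.062

risk, aspirin users = 5/60 = 0.0833
risk, non-users = 58/400 = 0.1450
risk difference = 0.0833 − 0.1450 = -0.062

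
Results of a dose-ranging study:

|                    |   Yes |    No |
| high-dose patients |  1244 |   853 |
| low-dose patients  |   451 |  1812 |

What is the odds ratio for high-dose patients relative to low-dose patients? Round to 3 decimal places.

odds, high-dose patients = 1244/853 = 1.4584
odds, low-dose patients = 451/1812 = 0.2489
OR = 1.4584 / 0.2489 = 5.859

OR ≈ 5.859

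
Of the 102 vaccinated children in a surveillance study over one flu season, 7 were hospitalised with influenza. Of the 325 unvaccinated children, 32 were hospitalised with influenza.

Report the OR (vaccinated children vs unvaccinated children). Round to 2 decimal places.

odds, vaccinated children = 7/95 = 0.0737
odds, unvaccinated children = 32/293 = 0.1092
OR = 0.0737 / 0.1092 = 0.67

OR ≈ 0.67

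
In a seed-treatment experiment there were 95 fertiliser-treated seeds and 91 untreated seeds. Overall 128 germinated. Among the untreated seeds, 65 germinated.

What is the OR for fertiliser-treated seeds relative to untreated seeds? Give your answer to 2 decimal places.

fertiliser-treated seeds with the outcome: 128 − 65 = 63
fertiliser-treated seeds without the outcome: 95 − 63 = 32
untreated seeds without the outcome: 91 − 65 = 26
OR = (63 × 26) / (32 × 65) = 1638/2080 ≈ 0.79

OR ≈ 0.79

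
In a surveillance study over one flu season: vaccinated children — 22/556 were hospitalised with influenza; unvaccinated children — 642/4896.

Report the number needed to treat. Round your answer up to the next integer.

risk, vaccinated children = 22/556 = 0.039568
risk, unvaccinated children = 642/4896 = 0.131127
absolute risk difference = 0.091559
1 / 0.091559 = 10.922 → round up → 11

NNT = 11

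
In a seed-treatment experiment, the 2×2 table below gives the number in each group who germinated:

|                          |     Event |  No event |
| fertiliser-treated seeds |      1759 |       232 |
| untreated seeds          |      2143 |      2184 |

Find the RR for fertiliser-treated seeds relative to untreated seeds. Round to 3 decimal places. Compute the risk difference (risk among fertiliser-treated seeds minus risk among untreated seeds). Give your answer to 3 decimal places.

risk, fertiliser-treated seeds = 1759/1991 = 0.8835
risk, untreated seeds = 2143/4327 = 0.4953
RR = 0.8835 / 0.4953 = 1.784
risk difference = 0.8835 − 0.4953 = 0.388

RR = 1.784; RD = 0.388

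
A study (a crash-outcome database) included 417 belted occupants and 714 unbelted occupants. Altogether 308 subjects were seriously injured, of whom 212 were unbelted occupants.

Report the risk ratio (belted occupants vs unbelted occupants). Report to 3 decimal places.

belted occupants with the outcome: 308 − 212 = 96
belted occupants without the outcome: 417 − 96 = 321
unbelted occupants without the outcome: 714 − 212 = 502
risk, belted occupants = 96/417 = 0.2302
risk, unbelted occupants = 212/714 = 0.2969
RR = 0.2302 / 0.2969 = 0.775

RR ≈ 0.775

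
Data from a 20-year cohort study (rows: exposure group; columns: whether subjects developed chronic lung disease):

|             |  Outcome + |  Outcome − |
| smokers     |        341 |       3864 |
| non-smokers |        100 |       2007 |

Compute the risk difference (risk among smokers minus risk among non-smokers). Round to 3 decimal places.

RD: 0.034

risk, smokers = 341/4205 = 0.08109
risk, non-smokers = 100/2107 = 0.04746
risk difference = 0.08109 − 0.04746 = 0.034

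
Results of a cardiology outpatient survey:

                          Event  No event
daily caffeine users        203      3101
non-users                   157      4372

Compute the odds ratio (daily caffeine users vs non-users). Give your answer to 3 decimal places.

OR = (203 × 4372) / (3101 × 157) = 887516/486857 ≈ 1.823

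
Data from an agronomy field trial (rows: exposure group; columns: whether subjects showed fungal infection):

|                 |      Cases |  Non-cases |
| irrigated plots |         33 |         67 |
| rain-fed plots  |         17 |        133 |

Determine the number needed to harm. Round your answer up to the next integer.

NNH = 5

risk, irrigated plots = 33/100 = 0.330000
risk, rain-fed plots = 17/150 = 0.113333
absolute risk difference = 0.216667
1 / 0.216667 = 4.615 → round up → 5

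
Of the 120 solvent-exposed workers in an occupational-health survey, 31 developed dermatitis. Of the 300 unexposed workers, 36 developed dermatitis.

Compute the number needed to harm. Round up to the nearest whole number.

risk, solvent-exposed workers = 31/120 = 0.258333
risk, unexposed workers = 36/300 = 0.120000
absolute risk difference = 0.138333
1 / 0.138333 = 7.229 → round up → 8

8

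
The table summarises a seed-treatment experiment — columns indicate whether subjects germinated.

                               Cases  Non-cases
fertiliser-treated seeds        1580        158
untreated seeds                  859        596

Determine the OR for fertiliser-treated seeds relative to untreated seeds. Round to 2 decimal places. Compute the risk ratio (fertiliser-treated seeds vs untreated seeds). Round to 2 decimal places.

OR = 6.94; RR = 1.54

odds, fertiliser-treated seeds = 1580/158 = 10.0000
odds, untreated seeds = 859/596 = 1.4413
OR = 10.0000 / 1.4413 = 6.94
risk, fertiliser-treated seeds = 1580/1738 = 0.9091
risk, untreated seeds = 859/1455 = 0.5904
RR = 0.9091 / 0.5904 = 1.54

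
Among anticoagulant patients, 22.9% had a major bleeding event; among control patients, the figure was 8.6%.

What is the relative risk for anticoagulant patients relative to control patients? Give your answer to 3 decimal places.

RR = 0.2290 / 0.0860 = 2.663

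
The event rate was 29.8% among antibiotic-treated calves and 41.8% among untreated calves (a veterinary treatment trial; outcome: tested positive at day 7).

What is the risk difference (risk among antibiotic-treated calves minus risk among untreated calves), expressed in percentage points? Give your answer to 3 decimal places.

-12.000

risk difference = 0.2980 − 0.4180 = -0.1200 → -12.000 percentage points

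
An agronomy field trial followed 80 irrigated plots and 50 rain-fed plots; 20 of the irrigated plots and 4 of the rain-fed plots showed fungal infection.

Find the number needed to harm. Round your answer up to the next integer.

6

risk, irrigated plots = 20/80 = 0.250000
risk, rain-fed plots = 4/50 = 0.080000
absolute risk difference = 0.170000
1 / 0.170000 = 5.882 → round up → 6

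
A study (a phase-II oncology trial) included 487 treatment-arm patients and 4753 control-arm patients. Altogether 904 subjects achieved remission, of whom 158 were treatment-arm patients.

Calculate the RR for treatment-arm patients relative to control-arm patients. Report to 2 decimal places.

treatment-arm patients without the outcome: 487 − 158 = 329
control-arm patients with the outcome: 904 − 158 = 746
control-arm patients without the outcome: 4753 − 746 = 4007
risk, treatment-arm patients = 158/487 = 0.3244
risk, control-arm patients = 746/4753 = 0.1570
RR = 0.3244 / 0.1570 = 2.07

RR ≈ 2.07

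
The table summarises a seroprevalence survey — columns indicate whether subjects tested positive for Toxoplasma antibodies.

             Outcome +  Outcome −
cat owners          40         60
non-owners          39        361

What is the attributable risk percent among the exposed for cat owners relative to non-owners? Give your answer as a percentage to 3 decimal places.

risk, cat owners = 40/100 = 0.4000
risk, non-owners = 39/400 = 0.0975
AR% = (0.4000 − 0.0975) / 0.4000 = 0.7562 → 75.625%

AR% = 75.625%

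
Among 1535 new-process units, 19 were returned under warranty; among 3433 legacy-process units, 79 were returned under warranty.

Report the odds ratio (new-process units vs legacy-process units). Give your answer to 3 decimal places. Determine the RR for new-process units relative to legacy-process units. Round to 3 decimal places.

OR = (19 × 3354) / (1516 × 79) = 63726/119764 ≈ 0.532
risk, new-process units = 19/1535 = 0.01238
risk, legacy-process units = 79/3433 = 0.02301
RR = 0.01238 / 0.02301 = 0.538

OR = 0.532; RR = 0.538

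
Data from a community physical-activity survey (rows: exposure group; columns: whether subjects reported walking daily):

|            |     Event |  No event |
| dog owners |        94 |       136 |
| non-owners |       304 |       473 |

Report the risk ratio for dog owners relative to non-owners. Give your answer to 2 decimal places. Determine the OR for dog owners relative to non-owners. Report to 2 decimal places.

RR = 1.04; OR = 1.08

risk, dog owners = 94/230 = 0.4087
risk, non-owners = 304/777 = 0.3912
RR = 0.4087 / 0.3912 = 1.04
odds, dog owners = 94/136 = 0.6912
odds, non-owners = 304/473 = 0.6427
OR = 0.6912 / 0.6427 = 1.08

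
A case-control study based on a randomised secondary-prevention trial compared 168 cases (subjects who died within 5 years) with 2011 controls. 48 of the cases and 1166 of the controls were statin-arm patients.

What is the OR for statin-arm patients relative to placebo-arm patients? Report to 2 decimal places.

OR = 0.29

odds, statin-arm patients = 48/1166 = 0.04117
odds, placebo-arm patients = 120/845 = 0.14201
OR = 0.04117 / 0.14201 = 0.29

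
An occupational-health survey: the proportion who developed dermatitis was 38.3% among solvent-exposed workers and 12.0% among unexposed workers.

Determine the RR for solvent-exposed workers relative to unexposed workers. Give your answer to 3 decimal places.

RR = 0.3830 / 0.1200 = 3.192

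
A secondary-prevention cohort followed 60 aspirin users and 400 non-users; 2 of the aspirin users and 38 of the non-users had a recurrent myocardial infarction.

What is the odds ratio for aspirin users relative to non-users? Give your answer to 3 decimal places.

OR = (2 × 362) / (58 × 38) = 724/2204 ≈ 0.328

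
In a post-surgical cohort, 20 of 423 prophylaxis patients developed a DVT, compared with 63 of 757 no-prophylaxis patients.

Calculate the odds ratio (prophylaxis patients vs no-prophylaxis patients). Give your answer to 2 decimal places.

OR = (20 × 694) / (403 × 63) = 13880/25389 ≈ 0.55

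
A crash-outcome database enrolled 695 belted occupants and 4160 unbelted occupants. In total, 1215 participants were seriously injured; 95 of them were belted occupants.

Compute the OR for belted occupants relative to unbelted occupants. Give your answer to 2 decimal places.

belted occupants without the outcome: 695 − 95 = 600
unbelted occupants with the outcome: 1215 − 95 = 1120
unbelted occupants without the outcome: 4160 − 1120 = 3040
odds, belted occupants = 95/600 = 0.1583
odds, unbelted occupants = 1120/3040 = 0.3684
OR = 0.1583 / 0.3684 = 0.43

OR = 0.43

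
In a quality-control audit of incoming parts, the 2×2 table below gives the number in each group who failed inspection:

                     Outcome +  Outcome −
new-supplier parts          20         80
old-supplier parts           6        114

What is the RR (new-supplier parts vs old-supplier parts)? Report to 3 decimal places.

risk, new-supplier parts = 20/100 = 0.2000
risk, old-supplier parts = 6/120 = 0.0500
RR = 0.2000 / 0.0500 = 4.000

RR: 4.000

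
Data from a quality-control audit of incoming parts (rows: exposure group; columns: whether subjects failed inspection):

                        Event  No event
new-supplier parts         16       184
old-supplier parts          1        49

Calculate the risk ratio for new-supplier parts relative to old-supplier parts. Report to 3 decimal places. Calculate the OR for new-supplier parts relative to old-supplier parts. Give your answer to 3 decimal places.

RR = 4.000; OR = 4.261

risk, new-supplier parts = 16/200 = 0.08000
risk, old-supplier parts = 1/50 = 0.02000
RR = 0.08000 / 0.02000 = 4.000
odds, new-supplier parts = 16/184 = 0.08696
odds, old-supplier parts = 1/49 = 0.02041
OR = 0.08696 / 0.02041 = 4.261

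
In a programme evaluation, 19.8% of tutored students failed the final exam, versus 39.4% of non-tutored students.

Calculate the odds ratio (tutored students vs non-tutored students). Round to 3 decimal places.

OR ≈ 0.380

odds, tutored students = 0.1980/0.8020 = 0.2469
odds, non-tutored students = 0.3940/0.6060 = 0.6502
OR = 0.2469 / 0.6502 = 0.380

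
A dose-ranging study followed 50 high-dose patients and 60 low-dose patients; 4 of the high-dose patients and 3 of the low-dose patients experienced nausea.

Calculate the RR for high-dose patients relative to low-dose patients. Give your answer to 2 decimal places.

risk, high-dose patients = 4/50 = 0.0800
risk, low-dose patients = 3/60 = 0.0500
RR = 0.0800 / 0.0500 = 1.60

RR ≈ 1.60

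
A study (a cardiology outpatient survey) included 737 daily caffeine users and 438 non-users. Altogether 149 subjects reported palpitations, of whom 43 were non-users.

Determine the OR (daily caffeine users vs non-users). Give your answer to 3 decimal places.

daily caffeine users with the outcome: 149 − 43 = 106
daily caffeine users without the outcome: 737 − 106 = 631
non-users without the outcome: 438 − 43 = 395
OR = (106 × 395) / (631 × 43) = 41870/27133 ≈ 1.543

OR: 1.543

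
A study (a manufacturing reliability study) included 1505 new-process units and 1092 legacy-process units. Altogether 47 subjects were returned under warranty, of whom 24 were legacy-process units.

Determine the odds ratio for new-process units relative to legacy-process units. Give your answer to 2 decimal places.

new-process units with the outcome: 47 − 24 = 23
new-process units without the outcome: 1505 − 23 = 1482
legacy-process units without the outcome: 1092 − 24 = 1068
OR = (23 × 1068) / (1482 × 24) = 24564/35568 ≈ 0.69

0.69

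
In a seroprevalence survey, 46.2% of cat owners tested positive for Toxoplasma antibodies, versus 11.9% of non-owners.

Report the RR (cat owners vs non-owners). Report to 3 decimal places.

RR = 0.4620 / 0.1190 = 3.882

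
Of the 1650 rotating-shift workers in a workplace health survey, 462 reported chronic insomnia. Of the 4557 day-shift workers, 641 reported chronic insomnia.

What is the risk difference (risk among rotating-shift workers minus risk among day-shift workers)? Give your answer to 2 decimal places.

risk, rotating-shift workers = 462/1650 = 0.2800
risk, day-shift workers = 641/4557 = 0.1407
risk difference = 0.2800 − 0.1407 = 0.14

0.14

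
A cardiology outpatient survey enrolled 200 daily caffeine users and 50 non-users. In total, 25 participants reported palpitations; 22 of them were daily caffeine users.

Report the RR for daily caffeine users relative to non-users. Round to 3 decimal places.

1.833

daily caffeine users without the outcome: 200 − 22 = 178
non-users with the outcome: 25 − 22 = 3
non-users without the outcome: 50 − 3 = 47
risk, daily caffeine users = 22/200 = 0.1100
risk, non-users = 3/50 = 0.0600
RR = 0.1100 / 0.0600 = 1.833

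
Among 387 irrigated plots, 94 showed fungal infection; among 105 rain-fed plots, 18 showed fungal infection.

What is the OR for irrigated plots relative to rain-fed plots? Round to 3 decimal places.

OR = (94 × 87) / (293 × 18) = 8178/5274 ≈ 1.551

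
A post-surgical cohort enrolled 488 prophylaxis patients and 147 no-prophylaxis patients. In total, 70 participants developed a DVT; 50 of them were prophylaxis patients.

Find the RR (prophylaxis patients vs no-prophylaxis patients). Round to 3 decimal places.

prophylaxis patients without the outcome: 488 − 50 = 438
no-prophylaxis patients with the outcome: 70 − 50 = 20
no-prophylaxis patients without the outcome: 147 − 20 = 127
risk, prophylaxis patients = 50/488 = 0.1025
risk, no-prophylaxis patients = 20/147 = 0.1361
RR = 0.1025 / 0.1361 = 0.753

RR ≈ 0.753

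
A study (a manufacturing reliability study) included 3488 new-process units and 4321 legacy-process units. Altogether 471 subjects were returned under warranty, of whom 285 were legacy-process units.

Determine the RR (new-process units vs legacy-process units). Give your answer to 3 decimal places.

RR = 0.808

new-process units with the outcome: 471 − 285 = 186
new-process units without the outcome: 3488 − 186 = 3302
legacy-process units without the outcome: 4321 − 285 = 4036
risk, new-process units = 186/3488 = 0.0533
risk, legacy-process units = 285/4321 = 0.0660
RR = 0.0533 / 0.0660 = 0.808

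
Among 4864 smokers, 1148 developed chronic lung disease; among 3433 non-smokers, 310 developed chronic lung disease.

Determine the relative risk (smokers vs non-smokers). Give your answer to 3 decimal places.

RR = 2.614

risk, smokers = 1148/4864 = 0.2360
risk, non-smokers = 310/3433 = 0.0903
RR = 0.2360 / 0.0903 = 2.614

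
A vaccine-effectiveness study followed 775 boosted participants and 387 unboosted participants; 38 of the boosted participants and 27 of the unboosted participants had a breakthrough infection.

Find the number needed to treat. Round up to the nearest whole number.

49

risk, boosted participants = 38/775 = 0.049032
risk, unboosted participants = 27/387 = 0.069767
absolute risk difference = 0.020735
1 / 0.020735 = 48.228 → round up → 49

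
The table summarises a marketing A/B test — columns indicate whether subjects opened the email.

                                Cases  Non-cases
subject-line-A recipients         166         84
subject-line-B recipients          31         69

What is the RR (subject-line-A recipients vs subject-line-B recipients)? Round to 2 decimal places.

RR ≈ 2.14

risk, subject-line-A recipients = 166/250 = 0.6640
risk, subject-line-B recipients = 31/100 = 0.3100
RR = 0.6640 / 0.3100 = 2.14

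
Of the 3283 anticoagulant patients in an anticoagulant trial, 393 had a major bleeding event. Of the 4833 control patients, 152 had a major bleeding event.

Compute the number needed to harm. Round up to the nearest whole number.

NNH ≈ 12

risk, anticoagulant patients = 393/3283 = 0.119708
risk, control patients = 152/4833 = 0.031450
absolute risk difference = 0.088257
1 / 0.088257 = 11.331 → round up → 12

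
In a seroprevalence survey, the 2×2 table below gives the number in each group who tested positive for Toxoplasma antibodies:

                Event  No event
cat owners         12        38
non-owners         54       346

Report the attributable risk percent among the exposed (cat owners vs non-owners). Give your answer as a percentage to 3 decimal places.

risk, cat owners = 12/50 = 0.2400
risk, non-owners = 54/400 = 0.1350
AR% = (0.2400 − 0.1350) / 0.2400 = 0.4375 → 43.750%

43.750%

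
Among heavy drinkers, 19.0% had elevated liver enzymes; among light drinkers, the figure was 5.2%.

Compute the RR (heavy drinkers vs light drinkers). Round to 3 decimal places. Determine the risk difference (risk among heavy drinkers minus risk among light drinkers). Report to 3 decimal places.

RR = 0.1900 / 0.0520 = 3.654
risk difference = 0.1900 − 0.0520 = 0.138

RR = 3.654; RD = 0.138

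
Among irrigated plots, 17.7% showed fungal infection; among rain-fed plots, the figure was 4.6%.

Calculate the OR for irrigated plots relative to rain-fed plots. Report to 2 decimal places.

odds, irrigated plots = 0.17700/0.82300 = 0.21507
odds, rain-fed plots = 0.04600/0.95400 = 0.04822
OR = 0.21507 / 0.04822 = 4.46

OR = 4.46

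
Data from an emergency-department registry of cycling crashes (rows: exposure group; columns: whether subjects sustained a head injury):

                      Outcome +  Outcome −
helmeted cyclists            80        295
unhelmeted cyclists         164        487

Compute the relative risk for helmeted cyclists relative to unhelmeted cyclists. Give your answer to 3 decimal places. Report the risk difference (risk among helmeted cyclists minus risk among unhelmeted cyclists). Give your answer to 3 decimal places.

risk, helmeted cyclists = 80/375 = 0.2133
risk, unhelmeted cyclists = 164/651 = 0.2519
RR = 0.2133 / 0.2519 = 0.847
risk difference = 0.2133 − 0.2519 = -0.039

RR = 0.847; RD = -0.039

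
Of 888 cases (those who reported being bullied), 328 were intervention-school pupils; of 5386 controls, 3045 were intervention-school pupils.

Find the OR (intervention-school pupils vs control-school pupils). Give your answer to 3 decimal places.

OR = (328 × 2341) / (3045 × 560) = 767848/1705200 ≈ 0.450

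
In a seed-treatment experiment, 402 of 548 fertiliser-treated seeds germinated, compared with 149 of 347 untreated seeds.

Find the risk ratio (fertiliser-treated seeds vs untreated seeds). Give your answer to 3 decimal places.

1.708

risk, fertiliser-treated seeds = 402/548 = 0.7336
risk, untreated seeds = 149/347 = 0.4294
RR = 0.7336 / 0.4294 = 1.708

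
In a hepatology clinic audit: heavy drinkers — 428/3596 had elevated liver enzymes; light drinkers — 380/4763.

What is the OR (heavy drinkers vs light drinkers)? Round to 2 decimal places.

OR = (428 × 4383) / (3168 × 380) = 1875924/1203840 ≈ 1.56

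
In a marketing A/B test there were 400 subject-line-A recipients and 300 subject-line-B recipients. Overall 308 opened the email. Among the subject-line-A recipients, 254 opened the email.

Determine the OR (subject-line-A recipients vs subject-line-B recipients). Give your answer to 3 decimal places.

subject-line-A recipients without the outcome: 400 − 254 = 146
subject-line-B recipients with the outcome: 308 − 254 = 54
subject-line-B recipients without the outcome: 300 − 54 = 246
OR = (254 × 246) / (146 × 54) = 62484/7884 ≈ 7.925

7.925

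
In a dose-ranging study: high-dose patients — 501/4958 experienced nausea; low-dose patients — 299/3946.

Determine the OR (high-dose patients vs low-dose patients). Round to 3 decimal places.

OR = (501 × 3647) / (4457 × 299) = 1827147/1332643 ≈ 1.371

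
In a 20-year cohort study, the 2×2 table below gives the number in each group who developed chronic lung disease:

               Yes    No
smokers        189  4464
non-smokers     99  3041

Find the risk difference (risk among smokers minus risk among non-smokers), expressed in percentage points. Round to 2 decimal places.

risk, smokers = 189/4653 = 0.04062
risk, non-smokers = 99/3140 = 0.03153
risk difference = 0.04062 − 0.03153 = 0.00909 → 0.91 percentage points

0.91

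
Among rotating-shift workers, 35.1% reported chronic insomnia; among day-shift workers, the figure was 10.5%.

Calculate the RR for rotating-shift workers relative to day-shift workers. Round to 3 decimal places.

RR = 0.3510 / 0.1050 = 3.343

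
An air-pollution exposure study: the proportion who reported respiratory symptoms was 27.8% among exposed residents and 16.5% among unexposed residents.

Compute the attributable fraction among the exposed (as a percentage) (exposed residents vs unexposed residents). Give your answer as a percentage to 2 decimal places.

AR% = (0.2780 − 0.1650) / 0.2780 = 0.4065 → 40.65%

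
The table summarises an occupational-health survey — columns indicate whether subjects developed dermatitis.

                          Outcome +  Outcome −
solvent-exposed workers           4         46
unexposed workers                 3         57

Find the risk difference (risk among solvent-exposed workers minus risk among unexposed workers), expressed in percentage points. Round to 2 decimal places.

risk, solvent-exposed workers = 4/50 = 0.0800
risk, unexposed workers = 3/60 = 0.0500
risk difference = 0.0800 − 0.0500 = 0.0300 → 3.00 percentage points

RD = 3.00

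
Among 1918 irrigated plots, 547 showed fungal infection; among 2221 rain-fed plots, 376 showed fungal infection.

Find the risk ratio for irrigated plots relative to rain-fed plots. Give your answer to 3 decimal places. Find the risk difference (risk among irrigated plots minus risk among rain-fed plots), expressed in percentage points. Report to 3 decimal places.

RR = 1.685; RD = 11.590

risk, irrigated plots = 547/1918 = 0.2852
risk, rain-fed plots = 376/2221 = 0.1693
RR = 0.2852 / 0.1693 = 1.685
risk difference = 0.2852 − 0.1693 = 0.1159 → 11.590 percentage points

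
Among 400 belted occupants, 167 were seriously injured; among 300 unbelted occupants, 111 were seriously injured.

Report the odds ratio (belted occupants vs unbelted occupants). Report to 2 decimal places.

OR = (167 × 189) / (233 × 111) = 31563/25863 ≈ 1.22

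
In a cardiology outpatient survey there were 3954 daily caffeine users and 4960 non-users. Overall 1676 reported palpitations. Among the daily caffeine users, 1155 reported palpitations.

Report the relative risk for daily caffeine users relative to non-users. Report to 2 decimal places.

daily caffeine users without the outcome: 3954 − 1155 = 2799
non-users with the outcome: 1676 − 1155 = 521
non-users without the outcome: 4960 − 521 = 4439
risk, daily caffeine users = 1155/3954 = 0.2921
risk, non-users = 521/4960 = 0.1050
RR = 0.2921 / 0.1050 = 2.78

RR: 2.78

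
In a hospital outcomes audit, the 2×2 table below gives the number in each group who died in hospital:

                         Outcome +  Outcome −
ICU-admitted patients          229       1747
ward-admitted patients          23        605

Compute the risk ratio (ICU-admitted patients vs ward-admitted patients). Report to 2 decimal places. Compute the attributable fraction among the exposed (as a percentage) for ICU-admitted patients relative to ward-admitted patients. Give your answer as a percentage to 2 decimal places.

RR = 3.16; AR% = 68.40%

risk, ICU-admitted patients = 229/1976 = 0.11589
risk, ward-admitted patients = 23/628 = 0.03662
RR = 0.11589 / 0.03662 = 3.16
AR% = (0.11589 − 0.03662) / 0.11589 = 0.6840 → 68.40%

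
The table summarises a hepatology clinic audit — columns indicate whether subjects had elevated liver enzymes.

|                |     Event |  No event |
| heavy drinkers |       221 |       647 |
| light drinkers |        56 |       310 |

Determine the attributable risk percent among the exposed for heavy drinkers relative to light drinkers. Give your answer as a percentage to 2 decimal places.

risk, heavy drinkers = 221/868 = 0.2546
risk, light drinkers = 56/366 = 0.1530
AR% = (0.2546 − 0.1530) / 0.2546 = 0.3991 → 39.91%

AR% ≈ 39.91%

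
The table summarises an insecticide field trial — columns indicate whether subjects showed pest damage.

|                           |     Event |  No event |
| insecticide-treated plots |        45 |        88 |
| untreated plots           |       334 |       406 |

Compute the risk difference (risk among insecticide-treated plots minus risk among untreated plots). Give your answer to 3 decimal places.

risk, insecticide-treated plots = 45/133 = 0.3383
risk, untreated plots = 334/740 = 0.4514
risk difference = 0.3383 − 0.4514 = -0.113

RD: -0.113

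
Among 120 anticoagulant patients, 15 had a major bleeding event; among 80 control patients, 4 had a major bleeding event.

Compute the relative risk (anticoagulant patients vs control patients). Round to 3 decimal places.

risk, anticoagulant patients = 15/120 = 0.1250
risk, control patients = 4/80 = 0.0500
RR = 0.1250 / 0.0500 = 2.500

RR: 2.500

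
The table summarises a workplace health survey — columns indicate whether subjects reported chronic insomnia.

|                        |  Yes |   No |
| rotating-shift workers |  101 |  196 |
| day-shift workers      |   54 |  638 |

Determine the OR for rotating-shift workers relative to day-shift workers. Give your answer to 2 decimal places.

OR: 6.09

odds, rotating-shift workers = 101/196 = 0.5153
odds, day-shift workers = 54/638 = 0.0846
OR = 0.5153 / 0.0846 = 6.09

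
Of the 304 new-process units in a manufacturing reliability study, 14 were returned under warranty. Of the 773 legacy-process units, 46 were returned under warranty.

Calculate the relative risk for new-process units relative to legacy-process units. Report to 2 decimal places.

0.77

risk, new-process units = 14/304 = 0.04605
risk, legacy-process units = 46/773 = 0.05951
RR = 0.04605 / 0.05951 = 0.77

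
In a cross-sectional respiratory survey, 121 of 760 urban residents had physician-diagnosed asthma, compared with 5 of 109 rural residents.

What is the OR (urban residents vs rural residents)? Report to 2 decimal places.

3.94

odds, urban residents = 121/639 = 0.18936
odds, rural residents = 5/104 = 0.04808
OR = 0.18936 / 0.04808 = 3.94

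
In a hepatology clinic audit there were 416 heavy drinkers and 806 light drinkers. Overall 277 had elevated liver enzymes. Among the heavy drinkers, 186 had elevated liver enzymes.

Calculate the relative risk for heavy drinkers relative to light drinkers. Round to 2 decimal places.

heavy drinkers without the outcome: 416 − 186 = 230
light drinkers with the outcome: 277 − 186 = 91
light drinkers without the outcome: 806 − 91 = 715
risk, heavy drinkers = 186/416 = 0.4471
risk, light drinkers = 91/806 = 0.1129
RR = 0.4471 / 0.1129 = 3.96

RR = 3.96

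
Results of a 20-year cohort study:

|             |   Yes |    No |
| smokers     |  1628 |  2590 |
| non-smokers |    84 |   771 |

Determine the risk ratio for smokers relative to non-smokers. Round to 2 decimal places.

risk, smokers = 1628/4218 = 0.3860
risk, non-smokers = 84/855 = 0.0982
RR = 0.3860 / 0.0982 = 3.93

RR: 3.93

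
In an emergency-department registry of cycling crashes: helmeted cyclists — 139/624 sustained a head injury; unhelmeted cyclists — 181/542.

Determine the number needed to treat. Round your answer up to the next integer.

9

risk, helmeted cyclists = 139/624 = 0.222756
risk, unhelmeted cyclists = 181/542 = 0.333948
absolute risk difference = 0.111192
1 / 0.111192 = 8.993 → round up → 9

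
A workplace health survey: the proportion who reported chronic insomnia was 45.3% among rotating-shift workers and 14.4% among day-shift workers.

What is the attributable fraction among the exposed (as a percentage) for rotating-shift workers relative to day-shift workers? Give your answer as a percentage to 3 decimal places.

AR% = (0.4530 − 0.1440) / 0.4530 = 0.6821 → 68.212%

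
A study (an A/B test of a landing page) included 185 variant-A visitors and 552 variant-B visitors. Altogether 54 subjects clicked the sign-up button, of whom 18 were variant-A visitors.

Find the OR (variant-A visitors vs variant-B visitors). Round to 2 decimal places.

OR ≈ 1.54

variant-A visitors without the outcome: 185 − 18 = 167
variant-B visitors with the outcome: 54 − 18 = 36
variant-B visitors without the outcome: 552 − 36 = 516
OR = (18 × 516) / (167 × 36) = 9288/6012 ≈ 1.54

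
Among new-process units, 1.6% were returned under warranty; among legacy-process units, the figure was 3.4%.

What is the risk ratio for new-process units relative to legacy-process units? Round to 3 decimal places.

RR = 0.01600 / 0.03400 = 0.471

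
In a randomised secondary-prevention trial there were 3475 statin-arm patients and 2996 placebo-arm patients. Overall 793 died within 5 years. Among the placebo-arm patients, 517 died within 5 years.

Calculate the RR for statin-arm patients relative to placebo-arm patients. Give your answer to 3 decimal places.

statin-arm patients with the outcome: 793 − 517 = 276
statin-arm patients without the outcome: 3475 − 276 = 3199
placebo-arm patients without the outcome: 2996 − 517 = 2479
risk, statin-arm patients = 276/3475 = 0.0794
risk, placebo-arm patients = 517/2996 = 0.1726
RR = 0.0794 / 0.1726 = 0.460

RR: 0.460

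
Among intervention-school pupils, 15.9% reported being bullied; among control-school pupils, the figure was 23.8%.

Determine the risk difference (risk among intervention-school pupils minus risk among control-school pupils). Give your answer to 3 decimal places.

risk difference = 0.1590 − 0.2380 = -0.079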